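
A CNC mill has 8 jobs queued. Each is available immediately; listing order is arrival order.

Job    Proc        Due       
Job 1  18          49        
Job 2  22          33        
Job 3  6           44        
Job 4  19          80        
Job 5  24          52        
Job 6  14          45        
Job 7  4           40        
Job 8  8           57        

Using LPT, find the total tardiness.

LPT (decreasing processing time): Job 5 Job 2 Job 4 Job 1 Job 6 Job 8 Job 3 Job 7.
Job 5: 0→24, due 52, tardiness 0
Job 2: 24→46, due 33, tardiness 13
Job 4: 46→65, due 80, tardiness 0
Job 1: 65→83, due 49, tardiness 34
Job 6: 83→97, due 45, tardiness 52
Job 8: 97→105, due 57, tardiness 48
Job 3: 105→111, due 44, tardiness 67
Job 7: 111→115, due 40, tardiness 75
Sum = 0+13+0+34+52+48+67+75 = 289.

289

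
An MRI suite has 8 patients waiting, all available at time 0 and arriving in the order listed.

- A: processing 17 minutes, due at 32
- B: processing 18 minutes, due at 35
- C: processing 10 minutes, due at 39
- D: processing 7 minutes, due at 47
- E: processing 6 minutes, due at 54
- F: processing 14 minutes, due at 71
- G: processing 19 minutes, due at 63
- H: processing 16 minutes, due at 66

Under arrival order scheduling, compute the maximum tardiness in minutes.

41

FIFO (arrival order): A B C D E F G H.
A: 0→17, due 32, tardiness 0
B: 17→35, due 35, tardiness 0
C: 35→45, due 39, tardiness 6
D: 45→52, due 47, tardiness 5
E: 52→58, due 54, tardiness 4
F: 58→72, due 71, tardiness 1
G: 72→91, due 63, tardiness 28
H: 91→107, due 66, tardiness 41
Maximum = 41.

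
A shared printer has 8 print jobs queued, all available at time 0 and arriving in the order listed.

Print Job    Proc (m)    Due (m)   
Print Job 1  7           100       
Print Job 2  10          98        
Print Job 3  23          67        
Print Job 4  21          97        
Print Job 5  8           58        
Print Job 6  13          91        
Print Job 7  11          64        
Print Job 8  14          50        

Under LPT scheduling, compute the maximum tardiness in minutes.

42

LPT (decreasing processing time): Print Job 3 Print Job 4 Print Job 8 Print Job 6 Print Job 7 Print Job 2 Print Job 5 Print Job 1.
Print Job 3: 0→23, due 67, tardiness 0
Print Job 4: 23→44, due 97, tardiness 0
Print Job 8: 44→58, due 50, tardiness 8
Print Job 6: 58→71, due 91, tardiness 0
Print Job 7: 71→82, due 64, tardiness 18
Print Job 2: 82→92, due 98, tardiness 0
Print Job 5: 92→100, due 58, tardiness 42
Print Job 1: 100→107, due 100, tardiness 7
Maximum = 42.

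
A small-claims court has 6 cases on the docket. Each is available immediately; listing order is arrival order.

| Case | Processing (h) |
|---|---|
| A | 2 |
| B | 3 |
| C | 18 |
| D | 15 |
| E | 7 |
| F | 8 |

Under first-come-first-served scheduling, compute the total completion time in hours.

FIFO (arrival order): A B C D E F.
A: 0→2
B: 2→5
C: 5→23
D: 23→38
E: 38→45
F: 45→53
Sum = 2+5+23+38+45+53 = 166.

166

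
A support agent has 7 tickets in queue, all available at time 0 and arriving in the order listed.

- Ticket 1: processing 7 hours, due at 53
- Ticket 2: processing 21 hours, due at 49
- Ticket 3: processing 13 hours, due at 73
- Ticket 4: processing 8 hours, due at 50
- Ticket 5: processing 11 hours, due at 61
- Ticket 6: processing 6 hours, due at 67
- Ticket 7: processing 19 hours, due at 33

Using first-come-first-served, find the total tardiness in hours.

52

FIFO (arrival order): Ticket 1 Ticket 2 Ticket 3 Ticket 4 Ticket 5 Ticket 6 Ticket 7.
Ticket 1: 0→7, due 53, tardiness 0
Ticket 2: 7→28, due 49, tardiness 0
Ticket 3: 28→41, due 73, tardiness 0
Ticket 4: 41→49, due 50, tardiness 0
Ticket 5: 49→60, due 61, tardiness 0
Ticket 6: 60→66, due 67, tardiness 0
Ticket 7: 66→85, due 33, tardiness 52
Sum = 0+0+0+0+0+0+52 = 52.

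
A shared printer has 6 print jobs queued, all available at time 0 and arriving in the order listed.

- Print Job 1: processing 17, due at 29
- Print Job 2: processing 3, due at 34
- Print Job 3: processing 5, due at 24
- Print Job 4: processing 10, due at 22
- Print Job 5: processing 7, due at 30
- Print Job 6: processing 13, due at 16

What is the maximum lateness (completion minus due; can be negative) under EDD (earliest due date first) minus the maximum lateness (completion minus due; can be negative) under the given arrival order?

-17

EDD (increasing due date): Print Job 6 Print Job 4 Print Job 3 Print Job 1 Print Job 5 Print Job 2.
Print Job 6: 0→13, due 16, lateness -3
Print Job 4: 13→23, due 22, lateness 1
Print Job 3: 23→28, due 24, lateness 4
Print Job 1: 28→45, due 29, lateness 16
Print Job 5: 45→52, due 30, lateness 22
Print Job 2: 52→55, due 34, lateness 21
Maximum = 22.
FIFO (arrival order): Print Job 1 Print Job 2 Print Job 3 Print Job 4 Print Job 5 Print Job 6.
Print Job 1: 0→17, due 29, lateness -12
Print Job 2: 17→20, due 34, lateness -14
Print Job 3: 20→25, due 24, lateness 1
Print Job 4: 25→35, due 22, lateness 13
Print Job 5: 35→42, due 30, lateness 12
Print Job 6: 42→55, due 16, lateness 39
Maximum = 39.
Difference = 22 − 39 = -17.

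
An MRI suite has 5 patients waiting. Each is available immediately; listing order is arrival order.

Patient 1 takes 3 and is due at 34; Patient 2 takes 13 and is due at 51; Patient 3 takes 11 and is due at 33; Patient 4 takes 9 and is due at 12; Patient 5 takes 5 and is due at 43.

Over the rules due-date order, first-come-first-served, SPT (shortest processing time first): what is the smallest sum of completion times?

EDD (increasing due date): Patient 4 Patient 3 Patient 1 Patient 5 Patient 2.
Patient 4: 0→9
Patient 3: 9→20
Patient 1: 20→23
Patient 5: 23→28
Patient 2: 28→41
Sum = 9+20+23+28+41 = 121.
FIFO (arrival order): Patient 1 Patient 2 Patient 3 Patient 4 Patient 5.
Patient 1: 0→3
Patient 2: 3→16
Patient 3: 16→27
Patient 4: 27→36
Patient 5: 36→41
Sum = 3+16+27+36+41 = 123.
SPT (increasing processing time): Patient 1 Patient 5 Patient 4 Patient 3 Patient 2.
Patient 1: 0→3
Patient 5: 3→8
Patient 4: 8→17
Patient 3: 17→28
Patient 2: 28→41
Sum = 3+8+17+28+41 = 97.
EDD 121, FIFO 123, SPT 97 → minimum 97.

97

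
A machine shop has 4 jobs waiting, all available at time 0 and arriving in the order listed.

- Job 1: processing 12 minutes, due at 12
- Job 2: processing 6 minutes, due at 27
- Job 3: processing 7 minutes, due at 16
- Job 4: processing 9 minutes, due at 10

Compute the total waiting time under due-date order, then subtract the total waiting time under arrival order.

EDD (increasing due date): Job 4 Job 1 Job 3 Job 2.
Job 4: waits 0, runs 0→9
Job 1: waits 9, runs 9→21
Job 3: waits 21, runs 21→28
Job 2: waits 28, runs 28→34
Sum = 0+9+21+28 = 58.
FIFO (arrival order): Job 1 Job 2 Job 3 Job 4.
Job 1: waits 0, runs 0→12
Job 2: waits 12, runs 12→18
Job 3: waits 18, runs 18→25
Job 4: waits 25, runs 25→34
Sum = 0+12+18+25 = 55.
Difference = 58 − 55 = 3.

3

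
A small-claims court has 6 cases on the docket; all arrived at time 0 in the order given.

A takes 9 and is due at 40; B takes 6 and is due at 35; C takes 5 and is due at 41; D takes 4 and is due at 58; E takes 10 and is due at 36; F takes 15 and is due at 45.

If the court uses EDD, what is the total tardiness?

0

EDD (increasing due date): B E A C F D.
B: 0→6, due 35, tardiness 0
E: 6→16, due 36, tardiness 0
A: 16→25, due 40, tardiness 0
C: 25→30, due 41, tardiness 0
F: 30→45, due 45, tardiness 0
D: 45→49, due 58, tardiness 0
Sum = 0+0+0+0+0+0 = 0.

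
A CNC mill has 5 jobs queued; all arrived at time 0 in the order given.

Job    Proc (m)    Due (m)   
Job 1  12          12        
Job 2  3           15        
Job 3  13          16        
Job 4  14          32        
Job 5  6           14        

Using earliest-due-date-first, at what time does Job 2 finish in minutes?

EDD (increasing due date): Job 1 Job 5 Job 2 Job 3 Job 4.
Job 1: 0→12
Job 5: 12→18
Job 2: 18→21

21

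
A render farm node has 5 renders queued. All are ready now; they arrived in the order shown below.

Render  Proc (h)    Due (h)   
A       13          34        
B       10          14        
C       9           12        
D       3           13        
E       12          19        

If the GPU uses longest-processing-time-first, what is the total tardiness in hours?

LPT (decreasing processing time): A E B C D.
A: 0→13, due 34, tardiness 0
E: 13→25, due 19, tardiness 6
B: 25→35, due 14, tardiness 21
C: 35→44, due 12, tardiness 32
D: 44→47, due 13, tardiness 34
Sum = 0+6+21+32+34 = 93.

93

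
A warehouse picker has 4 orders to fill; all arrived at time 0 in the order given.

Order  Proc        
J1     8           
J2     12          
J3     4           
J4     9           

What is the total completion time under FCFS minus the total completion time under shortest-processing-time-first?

15

FIFO (arrival order): J1 J2 J3 J4.
J1: 0→8
J2: 8→20
J3: 20→24
J4: 24→33
Sum = 8+20+24+33 = 85.
SPT (increasing processing time): J3 J1 J4 J2.
J3: 0→4
J1: 4→12
J4: 12→21
J2: 21→33
Sum = 4+12+21+33 = 70.
Difference = 85 − 70 = 15.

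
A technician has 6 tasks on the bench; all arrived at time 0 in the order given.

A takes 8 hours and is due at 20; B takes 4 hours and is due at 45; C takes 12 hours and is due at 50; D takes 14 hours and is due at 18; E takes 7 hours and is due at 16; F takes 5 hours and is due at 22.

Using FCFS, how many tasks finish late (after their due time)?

3

FIFO (arrival order): A B C D E F.
A: 0→8, due 20, tardiness 0
B: 8→12, due 45, tardiness 0
C: 12→24, due 50, tardiness 0
D: 24→38, due 18, tardiness 20
E: 38→45, due 16, tardiness 29
F: 45→50, due 22, tardiness 28
Late tasks: 3.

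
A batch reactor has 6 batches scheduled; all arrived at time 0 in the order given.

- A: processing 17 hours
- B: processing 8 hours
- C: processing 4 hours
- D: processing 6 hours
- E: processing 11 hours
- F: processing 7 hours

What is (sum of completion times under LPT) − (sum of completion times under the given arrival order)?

LPT (decreasing processing time): A E B F D C.
A: 0→17
E: 17→28
B: 28→36
F: 36→43
D: 43→49
C: 49→53
Sum = 17+28+36+43+49+53 = 226.
FIFO (arrival order): A B C D E F.
A: 0→17
B: 17→25
C: 25→29
D: 29→35
E: 35→46
F: 46→53
Sum = 17+25+29+35+46+53 = 205.
Difference = 226 − 205 = 21.

21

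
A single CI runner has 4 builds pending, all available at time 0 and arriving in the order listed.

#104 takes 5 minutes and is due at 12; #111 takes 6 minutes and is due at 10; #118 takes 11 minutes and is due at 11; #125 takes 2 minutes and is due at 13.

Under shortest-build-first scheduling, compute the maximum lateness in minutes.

SPT (increasing processing time): #125 #104 #111 #118.
#125: 0→2, due 13, lateness -11
#104: 2→7, due 12, lateness -5
#111: 7→13, due 10, lateness 3
#118: 13→24, due 11, lateness 13
Maximum = 13.

13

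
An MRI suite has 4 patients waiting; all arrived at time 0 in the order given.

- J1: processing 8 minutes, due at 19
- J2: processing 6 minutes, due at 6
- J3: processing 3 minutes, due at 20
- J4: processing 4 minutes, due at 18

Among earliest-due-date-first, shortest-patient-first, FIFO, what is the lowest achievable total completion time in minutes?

EDD (increasing due date): J2 J4 J1 J3.
J2: 0→6
J4: 6→10
J1: 10→18
J3: 18→21
Sum = 6+10+18+21 = 55.
SPT (increasing processing time): J3 J4 J2 J1.
J3: 0→3
J4: 3→7
J2: 7→13
J1: 13→21
Sum = 3+7+13+21 = 44.
FIFO (arrival order): J1 J2 J3 J4.
J1: 0→8
J2: 8→14
J3: 14→17
J4: 17→21
Sum = 8+14+17+21 = 60.
EDD 55, SPT 44, FIFO 60 → minimum 44.

44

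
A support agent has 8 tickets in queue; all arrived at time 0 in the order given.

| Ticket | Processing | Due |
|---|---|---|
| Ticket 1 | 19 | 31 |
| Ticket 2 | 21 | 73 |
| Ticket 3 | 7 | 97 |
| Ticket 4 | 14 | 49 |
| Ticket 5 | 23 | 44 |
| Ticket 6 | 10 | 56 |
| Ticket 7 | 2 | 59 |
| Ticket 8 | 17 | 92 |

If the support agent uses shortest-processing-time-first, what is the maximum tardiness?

SPT (increasing processing time): Ticket 7 Ticket 3 Ticket 6 Ticket 4 Ticket 8 Ticket 1 Ticket 2 Ticket 5.
Ticket 7: 0→2, due 59, tardiness 0
Ticket 3: 2→9, due 97, tardiness 0
Ticket 6: 9→19, due 56, tardiness 0
Ticket 4: 19→33, due 49, tardiness 0
Ticket 8: 33→50, due 92, tardiness 0
Ticket 1: 50→69, due 31, tardiness 38
Ticket 2: 69→90, due 73, tardiness 17
Ticket 5: 90→113, due 44, tardiness 69
Maximum = 69.

69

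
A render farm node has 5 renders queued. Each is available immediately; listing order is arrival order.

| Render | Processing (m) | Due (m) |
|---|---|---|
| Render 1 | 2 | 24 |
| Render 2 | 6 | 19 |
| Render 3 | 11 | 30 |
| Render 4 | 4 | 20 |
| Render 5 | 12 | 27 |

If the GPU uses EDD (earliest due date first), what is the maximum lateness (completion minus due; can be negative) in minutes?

5

EDD (increasing due date): Render 2 Render 4 Render 1 Render 5 Render 3.
Render 2: 0→6, due 19, lateness -13
Render 4: 6→10, due 20, lateness -10
Render 1: 10→12, due 24, lateness -12
Render 5: 12→24, due 27, lateness -3
Render 3: 24→35, due 30, lateness 5
Maximum = 5.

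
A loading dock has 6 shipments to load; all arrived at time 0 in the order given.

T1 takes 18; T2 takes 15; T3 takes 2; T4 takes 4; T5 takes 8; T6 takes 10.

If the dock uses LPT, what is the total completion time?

257

LPT (decreasing processing time): T1 T2 T6 T5 T4 T3.
T1: 0→18
T2: 18→33
T6: 33→43
T5: 43→51
T4: 51→55
T3: 55→57
Sum = 18+33+43+51+55+57 = 257.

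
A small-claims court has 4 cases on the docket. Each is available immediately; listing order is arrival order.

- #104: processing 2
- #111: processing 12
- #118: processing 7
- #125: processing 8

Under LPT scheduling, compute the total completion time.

LPT (decreasing processing time): #111 #125 #118 #104.
#111: 0→12
#125: 12→20
#118: 20→27
#104: 27→29
Sum = 12+20+27+29 = 88.

88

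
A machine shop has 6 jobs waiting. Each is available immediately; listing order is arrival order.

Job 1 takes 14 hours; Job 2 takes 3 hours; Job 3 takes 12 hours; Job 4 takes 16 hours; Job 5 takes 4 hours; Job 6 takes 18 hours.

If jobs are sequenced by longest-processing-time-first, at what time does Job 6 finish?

LPT (decreasing processing time): Job 6 Job 4 Job 1 Job 3 Job 5 Job 2.
Job 6: 0→18

18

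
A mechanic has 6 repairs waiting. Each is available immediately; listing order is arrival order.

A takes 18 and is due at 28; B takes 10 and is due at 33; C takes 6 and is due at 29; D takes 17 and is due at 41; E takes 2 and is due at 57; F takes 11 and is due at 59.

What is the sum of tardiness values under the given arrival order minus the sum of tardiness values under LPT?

FIFO (arrival order): A B C D E F.
A: 0→18, due 28, tardiness 0
B: 18→28, due 33, tardiness 0
C: 28→34, due 29, tardiness 5
D: 34→51, due 41, tardiness 10
E: 51→53, due 57, tardiness 0
F: 53→64, due 59, tardiness 5
Sum = 0+0+5+10+0+5 = 20.
LPT (decreasing processing time): A D F B C E.
A: 0→18, due 28, tardiness 0
D: 18→35, due 41, tardiness 0
F: 35→46, due 59, tardiness 0
B: 46→56, due 33, tardiness 23
C: 56→62, due 29, tardiness 33
E: 62→64, due 57, tardiness 7
Sum = 0+0+0+23+33+7 = 63.
Difference = 20 − 63 = -43.

-43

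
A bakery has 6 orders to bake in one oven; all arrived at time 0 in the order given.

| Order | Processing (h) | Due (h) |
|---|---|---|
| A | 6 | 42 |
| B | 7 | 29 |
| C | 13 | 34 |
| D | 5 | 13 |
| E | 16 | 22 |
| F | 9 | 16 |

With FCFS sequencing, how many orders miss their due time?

FIFO (arrival order): A B C D E F.
A: 0→6, due 42, tardiness 0
B: 6→13, due 29, tardiness 0
C: 13→26, due 34, tardiness 0
D: 26→31, due 13, tardiness 18
E: 31→47, due 22, tardiness 25
F: 47→56, due 16, tardiness 40
Late orders: 3.

3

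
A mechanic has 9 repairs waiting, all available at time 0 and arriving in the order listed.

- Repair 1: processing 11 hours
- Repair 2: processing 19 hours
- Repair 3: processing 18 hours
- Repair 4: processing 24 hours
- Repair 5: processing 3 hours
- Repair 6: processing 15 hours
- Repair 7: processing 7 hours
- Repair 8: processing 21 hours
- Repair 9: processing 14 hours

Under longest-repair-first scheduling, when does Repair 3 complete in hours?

82

LPT (decreasing processing time): Repair 4 Repair 8 Repair 2 Repair 3 Repair 6 Repair 9 Repair 1 Repair 7 Repair 5.
Repair 4: 0→24
Repair 8: 24→45
Repair 2: 45→64
Repair 3: 64→82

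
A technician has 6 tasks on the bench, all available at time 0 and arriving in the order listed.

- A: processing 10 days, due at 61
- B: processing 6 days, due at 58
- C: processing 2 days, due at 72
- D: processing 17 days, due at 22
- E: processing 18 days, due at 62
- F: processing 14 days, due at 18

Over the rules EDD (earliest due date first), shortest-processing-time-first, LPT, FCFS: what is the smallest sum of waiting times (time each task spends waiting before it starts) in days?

109

EDD (increasing due date): F D B A E C.
F: waits 0, runs 0→14
D: waits 14, runs 14→31
B: waits 31, runs 31→37
A: waits 37, runs 37→47
E: waits 47, runs 47→65
C: waits 65, runs 65→67
Sum = 0+14+31+37+47+65 = 194.
SPT (increasing processing time): C B A F D E.
C: waits 0, runs 0→2
B: waits 2, runs 2→8
A: waits 8, runs 8→18
F: waits 18, runs 18→32
D: waits 32, runs 32→49
E: waits 49, runs 49→67
Sum = 0+2+8+18+32+49 = 109.
LPT (decreasing processing time): E D F A B C.
E: waits 0, runs 0→18
D: waits 18, runs 18→35
F: waits 35, runs 35→49
A: waits 49, runs 49→59
B: waits 59, runs 59→65
C: waits 65, runs 65→67
Sum = 0+18+35+49+59+65 = 226.
FIFO (arrival order): A B C D E F.
A: waits 0, runs 0→10
B: waits 10, runs 10→16
C: waits 16, runs 16→18
D: waits 18, runs 18→35
E: waits 35, runs 35→53
F: waits 53, runs 53→67
Sum = 0+10+16+18+35+53 = 132.
EDD 194, SPT 109, LPT 226, FIFO 132 → minimum 109.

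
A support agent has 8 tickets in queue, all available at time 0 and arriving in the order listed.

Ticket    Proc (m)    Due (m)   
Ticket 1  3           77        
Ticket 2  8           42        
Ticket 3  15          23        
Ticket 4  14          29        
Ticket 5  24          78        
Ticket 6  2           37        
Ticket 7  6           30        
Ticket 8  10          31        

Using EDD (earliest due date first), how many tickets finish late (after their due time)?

5

EDD (increasing due date): Ticket 3 Ticket 4 Ticket 7 Ticket 8 Ticket 6 Ticket 2 Ticket 1 Ticket 5.
Ticket 3: 0→15, due 23, tardiness 0
Ticket 4: 15→29, due 29, tardiness 0
Ticket 7: 29→35, due 30, tardiness 5
Ticket 8: 35→45, due 31, tardiness 14
Ticket 6: 45→47, due 37, tardiness 10
Ticket 2: 47→55, due 42, tardiness 13
Ticket 1: 55→58, due 77, tardiness 0
Ticket 5: 58→82, due 78, tardiness 4
Late tickets: 5.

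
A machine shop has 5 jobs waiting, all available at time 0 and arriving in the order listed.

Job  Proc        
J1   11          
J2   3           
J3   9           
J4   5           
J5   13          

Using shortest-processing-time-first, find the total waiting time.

56

SPT (increasing processing time): J2 J4 J3 J1 J5.
J2: waits 0, runs 0→3
J4: waits 3, runs 3→8
J3: waits 8, runs 8→17
J1: waits 17, runs 17→28
J5: waits 28, runs 28→41
Sum = 0+3+8+17+28 = 56.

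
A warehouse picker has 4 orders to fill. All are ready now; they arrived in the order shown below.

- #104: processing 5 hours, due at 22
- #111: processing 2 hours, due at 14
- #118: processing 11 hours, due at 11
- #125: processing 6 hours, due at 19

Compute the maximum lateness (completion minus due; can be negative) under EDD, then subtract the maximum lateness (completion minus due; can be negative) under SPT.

-11

EDD (increasing due date): #118 #111 #125 #104.
#118: 0→11, due 11, lateness 0
#111: 11→13, due 14, lateness -1
#125: 13→19, due 19, lateness 0
#104: 19→24, due 22, lateness 2
Maximum = 2.
SPT (increasing processing time): #111 #104 #125 #118.
#111: 0→2, due 14, lateness -12
#104: 2→7, due 22, lateness -15
#125: 7→13, due 19, lateness -6
#118: 13→24, due 11, lateness 13
Maximum = 13.
Difference = 2 − 13 = -11.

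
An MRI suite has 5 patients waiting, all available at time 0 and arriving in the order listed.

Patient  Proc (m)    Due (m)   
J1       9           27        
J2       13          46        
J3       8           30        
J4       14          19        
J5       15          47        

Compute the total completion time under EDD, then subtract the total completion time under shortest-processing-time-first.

EDD (increasing due date): J4 J1 J3 J2 J5.
J4: 0→14
J1: 14→23
J3: 23→31
J2: 31→44
J5: 44→59
Sum = 14+23+31+44+59 = 171.
SPT (increasing processing time): J3 J1 J2 J4 J5.
J3: 0→8
J1: 8→17
J2: 17→30
J4: 30→44
J5: 44→59
Sum = 8+17+30+44+59 = 158.
Difference = 171 − 158 = 13.

13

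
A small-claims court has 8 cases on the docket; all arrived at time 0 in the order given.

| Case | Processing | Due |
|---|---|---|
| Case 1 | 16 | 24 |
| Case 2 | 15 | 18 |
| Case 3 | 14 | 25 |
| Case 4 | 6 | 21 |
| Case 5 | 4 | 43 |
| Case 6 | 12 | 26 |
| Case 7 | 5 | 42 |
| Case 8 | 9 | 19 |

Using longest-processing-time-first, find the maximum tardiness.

LPT (decreasing processing time): Case 1 Case 2 Case 3 Case 6 Case 8 Case 4 Case 7 Case 5.
Case 1: 0→16, due 24, tardiness 0
Case 2: 16→31, due 18, tardiness 13
Case 3: 31→45, due 25, tardiness 20
Case 6: 45→57, due 26, tardiness 31
Case 8: 57→66, due 19, tardiness 47
Case 4: 66→72, due 21, tardiness 51
Case 7: 72→77, due 42, tardiness 35
Case 5: 77→81, due 43, tardiness 38
Maximum = 51.

51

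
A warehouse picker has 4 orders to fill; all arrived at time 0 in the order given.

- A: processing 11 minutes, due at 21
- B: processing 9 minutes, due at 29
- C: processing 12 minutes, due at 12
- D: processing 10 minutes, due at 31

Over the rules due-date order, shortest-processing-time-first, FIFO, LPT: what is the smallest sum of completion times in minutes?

100

EDD (increasing due date): C A B D.
C: 0→12
A: 12→23
B: 23→32
D: 32→42
Sum = 12+23+32+42 = 109.
SPT (increasing processing time): B D A C.
B: 0→9
D: 9→19
A: 19→30
C: 30→42
Sum = 9+19+30+42 = 100.
FIFO (arrival order): A B C D.
A: 0→11
B: 11→20
C: 20→32
D: 32→42
Sum = 11+20+32+42 = 105.
LPT (decreasing processing time): C A D B.
C: 0→12
A: 12→23
D: 23→33
B: 33→42
Sum = 12+23+33+42 = 110.
EDD 109, SPT 100, FIFO 105, LPT 110 → minimum 100.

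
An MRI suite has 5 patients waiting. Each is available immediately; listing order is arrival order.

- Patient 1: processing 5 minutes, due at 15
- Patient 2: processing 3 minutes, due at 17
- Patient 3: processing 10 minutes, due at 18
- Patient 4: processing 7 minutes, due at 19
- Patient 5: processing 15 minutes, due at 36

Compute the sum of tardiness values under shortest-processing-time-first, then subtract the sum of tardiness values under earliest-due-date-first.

1

SPT (increasing processing time): Patient 2 Patient 1 Patient 4 Patient 3 Patient 5.
Patient 2: 0→3, due 17, tardiness 0
Patient 1: 3→8, due 15, tardiness 0
Patient 4: 8→15, due 19, tardiness 0
Patient 3: 15→25, due 18, tardiness 7
Patient 5: 25→40, due 36, tardiness 4
Sum = 0+0+0+7+4 = 11.
EDD (increasing due date): Patient 1 Patient 2 Patient 3 Patient 4 Patient 5.
Patient 1: 0→5, due 15, tardiness 0
Patient 2: 5→8, due 17, tardiness 0
Patient 3: 8→18, due 18, tardiness 0
Patient 4: 18→25, due 19, tardiness 6
Patient 5: 25→40, due 36, tardiness 4
Sum = 0+0+0+6+4 = 10.
Difference = 11 − 10 = 1.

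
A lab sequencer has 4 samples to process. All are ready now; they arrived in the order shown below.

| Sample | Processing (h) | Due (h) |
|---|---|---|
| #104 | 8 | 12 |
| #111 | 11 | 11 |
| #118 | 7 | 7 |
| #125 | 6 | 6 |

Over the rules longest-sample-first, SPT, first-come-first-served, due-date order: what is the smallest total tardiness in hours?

36

LPT (decreasing processing time): #111 #104 #118 #125.
#111: 0→11, due 11, tardiness 0
#104: 11→19, due 12, tardiness 7
#118: 19→26, due 7, tardiness 19
#125: 26→32, due 6, tardiness 26
Sum = 0+7+19+26 = 52.
SPT (increasing processing time): #125 #118 #104 #111.
#125: 0→6, due 6, tardiness 0
#118: 6→13, due 7, tardiness 6
#104: 13→21, due 12, tardiness 9
#111: 21→32, due 11, tardiness 21
Sum = 0+6+9+21 = 36.
FIFO (arrival order): #104 #111 #118 #125.
#104: 0→8, due 12, tardiness 0
#111: 8→19, due 11, tardiness 8
#118: 19→26, due 7, tardiness 19
#125: 26→32, due 6, tardiness 26
Sum = 0+8+19+26 = 53.
EDD (increasing due date): #125 #118 #111 #104.
#125: 0→6, due 6, tardiness 0
#118: 6→13, due 7, tardiness 6
#111: 13→24, due 11, tardiness 13
#104: 24→32, due 12, tardiness 20
Sum = 0+6+13+20 = 39.
LPT 52, SPT 36, FIFO 53, EDD 39 → minimum 36.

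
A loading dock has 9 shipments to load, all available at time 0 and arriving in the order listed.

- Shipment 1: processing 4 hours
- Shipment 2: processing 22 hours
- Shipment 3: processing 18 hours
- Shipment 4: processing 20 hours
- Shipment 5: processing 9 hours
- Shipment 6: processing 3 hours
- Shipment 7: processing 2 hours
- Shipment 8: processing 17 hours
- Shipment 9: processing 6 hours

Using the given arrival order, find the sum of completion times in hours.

561

FIFO (arrival order): Shipment 1 Shipment 2 Shipment 3 Shipment 4 Shipment 5 Shipment 6 Shipment 7 Shipment 8 Shipment 9.
Shipment 1: 0→4
Shipment 2: 4→26
Shipment 3: 26→44
Shipment 4: 44→64
Shipment 5: 64→73
Shipment 6: 73→76
Shipment 7: 76→78
Shipment 8: 78→95
Shipment 9: 95→101
Sum = 4+26+44+64+73+76+78+95+101 = 561.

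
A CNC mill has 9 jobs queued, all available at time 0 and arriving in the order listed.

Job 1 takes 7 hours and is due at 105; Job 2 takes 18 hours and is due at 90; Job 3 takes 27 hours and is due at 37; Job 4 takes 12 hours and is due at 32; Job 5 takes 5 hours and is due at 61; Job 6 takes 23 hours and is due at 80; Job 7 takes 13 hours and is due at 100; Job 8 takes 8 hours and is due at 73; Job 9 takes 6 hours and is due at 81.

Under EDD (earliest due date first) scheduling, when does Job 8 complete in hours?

52

EDD (increasing due date): Job 4 Job 3 Job 5 Job 8 Job 6 Job 9 Job 2 Job 7 Job 1.
Job 4: 0→12
Job 3: 12→39
Job 5: 39→44
Job 8: 44→52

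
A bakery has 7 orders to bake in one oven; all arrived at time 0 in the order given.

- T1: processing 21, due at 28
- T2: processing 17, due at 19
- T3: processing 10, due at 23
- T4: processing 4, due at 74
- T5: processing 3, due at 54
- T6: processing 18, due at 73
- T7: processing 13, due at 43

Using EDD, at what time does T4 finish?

86

EDD (increasing due date): T2 T3 T1 T7 T5 T6 T4.
T2: 0→17
T3: 17→27
T1: 27→48
T7: 48→61
T5: 61→64
T6: 64→82
T4: 82→86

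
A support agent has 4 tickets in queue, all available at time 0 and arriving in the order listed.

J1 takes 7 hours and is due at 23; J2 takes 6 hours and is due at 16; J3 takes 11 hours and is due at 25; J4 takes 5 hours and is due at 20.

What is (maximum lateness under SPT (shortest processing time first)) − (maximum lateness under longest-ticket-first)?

-5

SPT (increasing processing time): J4 J2 J1 J3.
J4: 0→5, due 20, lateness -15
J2: 5→11, due 16, lateness -5
J1: 11→18, due 23, lateness -5
J3: 18→29, due 25, lateness 4
Maximum = 4.
LPT (decreasing processing time): J3 J1 J2 J4.
J3: 0→11, due 25, lateness -14
J1: 11→18, due 23, lateness -5
J2: 18→24, due 16, lateness 8
J4: 24→29, due 20, lateness 9
Maximum = 9.
Difference = 4 − 9 = -5.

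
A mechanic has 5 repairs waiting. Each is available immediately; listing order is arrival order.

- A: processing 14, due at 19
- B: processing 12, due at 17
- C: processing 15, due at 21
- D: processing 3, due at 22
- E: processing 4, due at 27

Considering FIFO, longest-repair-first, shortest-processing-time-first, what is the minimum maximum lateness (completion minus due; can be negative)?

22

FIFO (arrival order): A B C D E.
A: 0→14, due 19, lateness -5
B: 14→26, due 17, lateness 9
C: 26→41, due 21, lateness 20
D: 41→44, due 22, lateness 22
E: 44→48, due 27, lateness 21
Maximum = 22.
LPT (decreasing processing time): C A B E D.
C: 0→15, due 21, lateness -6
A: 15→29, due 19, lateness 10
B: 29→41, due 17, lateness 24
E: 41→45, due 27, lateness 18
D: 45→48, due 22, lateness 26
Maximum = 26.
SPT (increasing processing time): D E B A C.
D: 0→3, due 22, lateness -19
E: 3→7, due 27, lateness -20
B: 7→19, due 17, lateness 2
A: 19→33, due 19, lateness 14
C: 33→48, due 21, lateness 27
Maximum = 27.
FIFO 22, LPT 26, SPT 27 → minimum 22.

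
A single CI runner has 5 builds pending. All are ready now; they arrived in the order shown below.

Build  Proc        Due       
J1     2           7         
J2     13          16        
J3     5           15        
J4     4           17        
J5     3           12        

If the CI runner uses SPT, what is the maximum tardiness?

SPT (increasing processing time): J1 J5 J4 J3 J2.
J1: 0→2, due 7, tardiness 0
J5: 2→5, due 12, tardiness 0
J4: 5→9, due 17, tardiness 0
J3: 9→14, due 15, tardiness 0
J2: 14→27, due 16, tardiness 11
Maximum = 11.

11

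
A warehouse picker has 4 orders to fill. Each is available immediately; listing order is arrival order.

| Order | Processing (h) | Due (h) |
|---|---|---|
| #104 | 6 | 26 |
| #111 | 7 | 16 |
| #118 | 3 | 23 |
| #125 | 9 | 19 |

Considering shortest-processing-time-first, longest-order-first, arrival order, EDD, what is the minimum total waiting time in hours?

SPT (increasing processing time): #118 #104 #111 #125.
#118: waits 0, runs 0→3
#104: waits 3, runs 3→9
#111: waits 9, runs 9→16
#125: waits 16, runs 16→25
Sum = 0+3+9+16 = 28.
LPT (decreasing processing time): #125 #111 #104 #118.
#125: waits 0, runs 0→9
#111: waits 9, runs 9→16
#104: waits 16, runs 16→22
#118: waits 22, runs 22→25
Sum = 0+9+16+22 = 47.
FIFO (arrival order): #104 #111 #118 #125.
#104: waits 0, runs 0→6
#111: waits 6, runs 6→13
#118: waits 13, runs 13→16
#125: waits 16, runs 16→25
Sum = 0+6+13+16 = 35.
EDD (increasing due date): #111 #125 #118 #104.
#111: waits 0, runs 0→7
#125: waits 7, runs 7→16
#118: waits 16, runs 16→19
#104: waits 19, runs 19→25
Sum = 0+7+16+19 = 42.
SPT 28, LPT 47, FIFO 35, EDD 42 → minimum 28.

28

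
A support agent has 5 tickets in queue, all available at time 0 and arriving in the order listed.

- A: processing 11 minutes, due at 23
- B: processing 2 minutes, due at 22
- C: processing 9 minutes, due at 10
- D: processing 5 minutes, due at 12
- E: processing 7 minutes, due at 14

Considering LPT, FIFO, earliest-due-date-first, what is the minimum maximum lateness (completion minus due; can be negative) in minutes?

11

LPT (decreasing processing time): A C E D B.
A: 0→11, due 23, lateness -12
C: 11→20, due 10, lateness 10
E: 20→27, due 14, lateness 13
D: 27→32, due 12, lateness 20
B: 32→34, due 22, lateness 12
Maximum = 20.
FIFO (arrival order): A B C D E.
A: 0→11, due 23, lateness -12
B: 11→13, due 22, lateness -9
C: 13→22, due 10, lateness 12
D: 22→27, due 12, lateness 15
E: 27→34, due 14, lateness 20
Maximum = 20.
EDD (increasing due date): C D E B A.
C: 0→9, due 10, lateness -1
D: 9→14, due 12, lateness 2
E: 14→21, due 14, lateness 7
B: 21→23, due 22, lateness 1
A: 23→34, due 23, lateness 11
Maximum = 11.
LPT 20, FIFO 20, EDD 11 → minimum 11.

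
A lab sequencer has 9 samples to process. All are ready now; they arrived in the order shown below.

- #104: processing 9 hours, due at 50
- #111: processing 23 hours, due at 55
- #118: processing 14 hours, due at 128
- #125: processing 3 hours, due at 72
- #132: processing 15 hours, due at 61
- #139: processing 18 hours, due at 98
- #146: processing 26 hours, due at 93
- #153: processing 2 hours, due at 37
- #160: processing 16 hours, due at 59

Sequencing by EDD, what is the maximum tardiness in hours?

EDD (increasing due date): #153 #104 #111 #160 #132 #125 #146 #139 #118.
#153: 0→2, due 37, tardiness 0
#104: 2→11, due 50, tardiness 0
#111: 11→34, due 55, tardiness 0
#160: 34→50, due 59, tardiness 0
#132: 50→65, due 61, tardiness 4
#125: 65→68, due 72, tardiness 0
#146: 68→94, due 93, tardiness 1
#139: 94→112, due 98, tardiness 14
#118: 112→126, due 128, tardiness 0
Maximum = 14.

14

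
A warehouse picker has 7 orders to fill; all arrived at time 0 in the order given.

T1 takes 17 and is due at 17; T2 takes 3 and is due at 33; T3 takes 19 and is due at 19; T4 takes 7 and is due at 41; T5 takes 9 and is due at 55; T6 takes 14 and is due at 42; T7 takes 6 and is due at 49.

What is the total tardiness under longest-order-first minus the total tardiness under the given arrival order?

LPT (decreasing processing time): T3 T1 T6 T5 T4 T7 T2.
T3: 0→19, due 19, tardiness 0
T1: 19→36, due 17, tardiness 19
T6: 36→50, due 42, tardiness 8
T5: 50→59, due 55, tardiness 4
T4: 59→66, due 41, tardiness 25
T7: 66→72, due 49, tardiness 23
T2: 72→75, due 33, tardiness 42
Sum = 0+19+8+4+25+23+42 = 121.
FIFO (arrival order): T1 T2 T3 T4 T5 T6 T7.
T1: 0→17, due 17, tardiness 0
T2: 17→20, due 33, tardiness 0
T3: 20→39, due 19, tardiness 20
T4: 39→46, due 41, tardiness 5
T5: 46→55, due 55, tardiness 0
T6: 55→69, due 42, tardiness 27
T7: 69→75, due 49, tardiness 26
Sum = 0+0+20+5+0+27+26 = 78.
Difference = 121 − 78 = 43.

43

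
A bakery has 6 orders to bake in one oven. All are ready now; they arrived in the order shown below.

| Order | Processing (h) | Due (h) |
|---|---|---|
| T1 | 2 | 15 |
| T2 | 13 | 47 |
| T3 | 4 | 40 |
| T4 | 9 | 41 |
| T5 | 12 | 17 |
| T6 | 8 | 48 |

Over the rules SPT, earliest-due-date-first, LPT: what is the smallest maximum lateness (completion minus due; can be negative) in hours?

SPT (increasing processing time): T1 T3 T6 T4 T5 T2.
T1: 0→2, due 15, lateness -13
T3: 2→6, due 40, lateness -34
T6: 6→14, due 48, lateness -34
T4: 14→23, due 41, lateness -18
T5: 23→35, due 17, lateness 18
T2: 35→48, due 47, lateness 1
Maximum = 18.
EDD (increasing due date): T1 T5 T3 T4 T2 T6.
T1: 0→2, due 15, lateness -13
T5: 2→14, due 17, lateness -3
T3: 14→18, due 40, lateness -22
T4: 18→27, due 41, lateness -14
T2: 27→40, due 47, lateness -7
T6: 40→48, due 48, lateness 0
Maximum = 0.
LPT (decreasing processing time): T2 T5 T4 T6 T3 T1.
T2: 0→13, due 47, lateness -34
T5: 13→25, due 17, lateness 8
T4: 25→34, due 41, lateness -7
T6: 34→42, due 48, lateness -6
T3: 42→46, due 40, lateness 6
T1: 46→48, due 15, lateness 33
Maximum = 33.
SPT 18, EDD 0, LPT 33 → minimum 0.

0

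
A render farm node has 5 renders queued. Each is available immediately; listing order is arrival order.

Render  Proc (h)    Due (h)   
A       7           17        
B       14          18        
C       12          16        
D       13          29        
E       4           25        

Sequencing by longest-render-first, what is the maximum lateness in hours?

29

LPT (decreasing processing time): B D C A E.
B: 0→14, due 18, lateness -4
D: 14→27, due 29, lateness -2
C: 27→39, due 16, lateness 23
A: 39→46, due 17, lateness 29
E: 46→50, due 25, lateness 25
Maximum = 29.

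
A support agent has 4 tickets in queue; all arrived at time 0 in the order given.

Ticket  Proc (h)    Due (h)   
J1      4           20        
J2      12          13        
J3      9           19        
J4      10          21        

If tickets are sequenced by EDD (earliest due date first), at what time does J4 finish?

EDD (increasing due date): J2 J3 J1 J4.
J2: 0→12
J3: 12→21
J1: 21→25
J4: 25→35

35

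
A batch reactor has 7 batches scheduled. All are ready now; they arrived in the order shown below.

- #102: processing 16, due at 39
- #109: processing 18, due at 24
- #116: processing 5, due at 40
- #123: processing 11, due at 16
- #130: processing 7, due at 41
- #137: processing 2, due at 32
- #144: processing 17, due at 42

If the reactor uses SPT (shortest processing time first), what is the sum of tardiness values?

SPT (increasing processing time): #137 #116 #130 #123 #102 #144 #109.
#137: 0→2, due 32, tardiness 0
#116: 2→7, due 40, tardiness 0
#130: 7→14, due 41, tardiness 0
#123: 14→25, due 16, tardiness 9
#102: 25→41, due 39, tardiness 2
#144: 41→58, due 42, tardiness 16
#109: 58→76, due 24, tardiness 52
Sum = 0+0+0+9+2+16+52 = 79.

79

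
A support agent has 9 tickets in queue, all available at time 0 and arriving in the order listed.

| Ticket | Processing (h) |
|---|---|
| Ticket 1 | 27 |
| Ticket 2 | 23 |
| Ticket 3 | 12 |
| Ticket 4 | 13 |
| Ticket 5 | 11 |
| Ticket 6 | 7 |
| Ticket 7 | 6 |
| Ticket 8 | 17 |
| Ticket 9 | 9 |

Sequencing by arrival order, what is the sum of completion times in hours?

FIFO (arrival order): Ticket 1 Ticket 2 Ticket 3 Ticket 4 Ticket 5 Ticket 6 Ticket 7 Ticket 8 Ticket 9.
Ticket 1: 0→27
Ticket 2: 27→50
Ticket 3: 50→62
Ticket 4: 62→75
Ticket 5: 75→86
Ticket 6: 86→93
Ticket 7: 93→99
Ticket 8: 99→116
Ticket 9: 116→125
Sum = 27+50+62+75+86+93+99+116+125 = 733.

733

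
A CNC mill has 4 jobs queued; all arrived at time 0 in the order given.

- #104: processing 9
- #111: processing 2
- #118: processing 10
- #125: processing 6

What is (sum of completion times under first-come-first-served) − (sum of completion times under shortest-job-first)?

FIFO (arrival order): #104 #111 #118 #125.
#104: 0→9
#111: 9→11
#118: 11→21
#125: 21→27
Sum = 9+11+21+27 = 68.
SPT (increasing processing time): #111 #125 #104 #118.
#111: 0→2
#125: 2→8
#104: 8→17
#118: 17→27
Sum = 2+8+17+27 = 54.
Difference = 68 − 54 = 14.

14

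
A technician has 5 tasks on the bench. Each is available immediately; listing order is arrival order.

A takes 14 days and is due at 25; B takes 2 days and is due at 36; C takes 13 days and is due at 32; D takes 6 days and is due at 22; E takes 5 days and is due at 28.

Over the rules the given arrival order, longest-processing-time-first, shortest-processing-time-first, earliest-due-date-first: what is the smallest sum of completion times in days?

FIFO (arrival order): A B C D E.
A: 0→14
B: 14→16
C: 16→29
D: 29→35
E: 35→40
Sum = 14+16+29+35+40 = 134.
LPT (decreasing processing time): A C D E B.
A: 0→14
C: 14→27
D: 27→33
E: 33→38
B: 38→40
Sum = 14+27+33+38+40 = 152.
SPT (increasing processing time): B E D C A.
B: 0→2
E: 2→7
D: 7→13
C: 13→26
A: 26→40
Sum = 2+7+13+26+40 = 88.
EDD (increasing due date): D A E C B.
D: 0→6
A: 6→20
E: 20→25
C: 25→38
B: 38→40
Sum = 6+20+25+38+40 = 129.
FIFO 134, LPT 152, SPT 88, EDD 129 → minimum 88.

88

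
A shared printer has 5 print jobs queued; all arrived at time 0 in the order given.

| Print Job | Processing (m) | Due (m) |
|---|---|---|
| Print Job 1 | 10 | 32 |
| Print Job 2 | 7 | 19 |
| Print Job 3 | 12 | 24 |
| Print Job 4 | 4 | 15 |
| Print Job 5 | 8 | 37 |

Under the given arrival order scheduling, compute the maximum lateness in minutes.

FIFO (arrival order): Print Job 1 Print Job 2 Print Job 3 Print Job 4 Print Job 5.
Print Job 1: 0→10, due 32, lateness -22
Print Job 2: 10→17, due 19, lateness -2
Print Job 3: 17→29, due 24, lateness 5
Print Job 4: 29→33, due 15, lateness 18
Print Job 5: 33→41, due 37, lateness 4
Maximum = 18.

18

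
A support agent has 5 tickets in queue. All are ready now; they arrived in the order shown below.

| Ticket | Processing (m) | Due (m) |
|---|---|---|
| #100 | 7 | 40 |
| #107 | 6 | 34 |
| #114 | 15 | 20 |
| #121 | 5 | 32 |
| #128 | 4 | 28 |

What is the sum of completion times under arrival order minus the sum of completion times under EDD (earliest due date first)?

FIFO (arrival order): #100 #107 #114 #121 #128.
#100: 0→7
#107: 7→13
#114: 13→28
#121: 28→33
#128: 33→37
Sum = 7+13+28+33+37 = 118.
EDD (increasing due date): #114 #128 #121 #107 #100.
#114: 0→15
#128: 15→19
#121: 19→24
#107: 24→30
#100: 30→37
Sum = 15+19+24+30+37 = 125.
Difference = 118 − 125 = -7.

-7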